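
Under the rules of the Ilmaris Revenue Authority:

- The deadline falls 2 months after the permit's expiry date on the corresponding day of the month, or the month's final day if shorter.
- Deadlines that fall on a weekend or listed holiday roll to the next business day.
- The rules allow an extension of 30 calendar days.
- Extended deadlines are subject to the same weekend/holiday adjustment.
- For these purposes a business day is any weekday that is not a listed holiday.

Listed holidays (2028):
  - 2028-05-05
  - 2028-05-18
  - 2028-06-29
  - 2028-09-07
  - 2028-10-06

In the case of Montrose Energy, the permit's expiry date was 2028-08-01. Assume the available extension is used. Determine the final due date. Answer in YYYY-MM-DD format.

2028-11-01

Moving 2 months forward from 2028-08-01 on the corresponding day gives 2028-10-01.
2028-10-01 falls on a Sunday. Rolling to the next business day gives 2028-10-02, a Monday.
With the 30-day extension, 2028-10-02 becomes 2028-11-01.
2028-11-01 falls on a Wednesday, which is a business day, so no adjustment is needed.
Deadline: 2028-11-01.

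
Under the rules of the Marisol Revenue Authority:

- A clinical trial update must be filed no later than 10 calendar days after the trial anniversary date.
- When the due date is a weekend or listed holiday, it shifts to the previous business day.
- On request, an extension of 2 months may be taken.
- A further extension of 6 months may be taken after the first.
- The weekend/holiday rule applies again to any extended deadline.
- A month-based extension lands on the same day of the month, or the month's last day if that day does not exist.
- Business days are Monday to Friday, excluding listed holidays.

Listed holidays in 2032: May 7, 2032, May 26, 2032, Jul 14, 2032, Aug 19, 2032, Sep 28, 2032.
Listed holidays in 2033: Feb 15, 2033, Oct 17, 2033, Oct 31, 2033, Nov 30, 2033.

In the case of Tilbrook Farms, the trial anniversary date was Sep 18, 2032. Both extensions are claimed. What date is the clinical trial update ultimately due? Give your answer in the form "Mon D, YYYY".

May 26, 2033

Trigger date Sep 18, 2032 + 10 calendar days = Sep 28, 2032.
Sep 28, 2032 is a listed holiday, so it moves to the preceding business day, Sep 27, 2032 (Monday).
The 2 months extension carries Sep 27, 2032 to Nov 27, 2032.
Nov 27, 2032 is a Saturday; the preceding business day is Nov 26, 2032 (Friday).
Applying the 6 months extension: 6 months after Nov 26, 2032 is May 26, 2033.
May 26, 2033 is a Thursday and not a listed holiday, so it stands.
So the filing is due May 26, 2033.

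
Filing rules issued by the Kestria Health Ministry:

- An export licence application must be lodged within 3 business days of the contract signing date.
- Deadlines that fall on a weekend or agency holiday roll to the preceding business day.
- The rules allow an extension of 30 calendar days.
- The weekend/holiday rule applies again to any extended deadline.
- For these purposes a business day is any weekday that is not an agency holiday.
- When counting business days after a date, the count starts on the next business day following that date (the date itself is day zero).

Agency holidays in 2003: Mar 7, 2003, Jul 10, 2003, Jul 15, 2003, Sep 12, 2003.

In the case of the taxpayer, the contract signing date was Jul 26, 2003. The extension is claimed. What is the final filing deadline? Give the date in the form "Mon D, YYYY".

Aug 29, 2003

Counting 3 business days after Jul 26, 2003 (skipping weekends and listed holidays) reaches Jul 30, 2003.
Jul 30, 2003 is a Wednesday and not a listed holiday, so it stands.
With the 30-day extension, Jul 30, 2003 becomes Aug 29, 2003.
Aug 29, 2003 falls on a Friday, which is a business day, so no adjustment is needed.
The final due date is Aug 29, 2003.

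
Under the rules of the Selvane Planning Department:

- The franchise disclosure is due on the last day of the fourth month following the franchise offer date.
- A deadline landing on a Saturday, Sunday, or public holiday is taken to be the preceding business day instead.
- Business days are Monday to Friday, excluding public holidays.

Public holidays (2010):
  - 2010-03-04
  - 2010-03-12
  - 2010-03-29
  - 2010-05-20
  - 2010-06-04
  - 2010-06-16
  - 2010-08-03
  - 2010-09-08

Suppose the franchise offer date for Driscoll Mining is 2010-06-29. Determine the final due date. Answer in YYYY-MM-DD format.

2010-10-29

4 months after 2010-06-29 falls in October 2010; the last day of that month is 2010-10-31.
2010-10-31 is a Sunday; the preceding business day is 2010-10-29 (Friday).
So the filing is due 2010-10-29.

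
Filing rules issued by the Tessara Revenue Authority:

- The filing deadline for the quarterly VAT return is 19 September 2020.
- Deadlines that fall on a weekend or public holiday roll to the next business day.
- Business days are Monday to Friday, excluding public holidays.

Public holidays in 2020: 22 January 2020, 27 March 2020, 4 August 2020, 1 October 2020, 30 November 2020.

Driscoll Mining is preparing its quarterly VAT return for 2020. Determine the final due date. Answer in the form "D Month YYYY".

The stated deadline is 19 September 2020.
19 September 2020 falls on a Saturday. Rolling to the next business day gives 21 September 2020, a Monday.
Deadline: 21 September 2020.

21 September 2020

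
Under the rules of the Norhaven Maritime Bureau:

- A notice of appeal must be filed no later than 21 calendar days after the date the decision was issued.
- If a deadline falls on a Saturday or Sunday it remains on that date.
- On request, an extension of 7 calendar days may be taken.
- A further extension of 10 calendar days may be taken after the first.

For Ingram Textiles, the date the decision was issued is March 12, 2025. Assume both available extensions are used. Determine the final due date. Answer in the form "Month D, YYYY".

April 19, 2025

From March 12, 2025, 21 calendar days later is April 2, 2025.
No adjustment is made for weekends or holidays, so April 2, 2025 stands.
Add the 7 calendar-day extension to April 2, 2025: April 9, 2025.
No adjustment is made for weekends or holidays, so April 9, 2025 stands.
Add the 10 calendar-day extension to April 9, 2025: April 19, 2025.
April 19, 2025 falls on a Saturday. The rules make no weekend/holiday allowance, so it remains April 19, 2025.
The final due date is April 19, 2025.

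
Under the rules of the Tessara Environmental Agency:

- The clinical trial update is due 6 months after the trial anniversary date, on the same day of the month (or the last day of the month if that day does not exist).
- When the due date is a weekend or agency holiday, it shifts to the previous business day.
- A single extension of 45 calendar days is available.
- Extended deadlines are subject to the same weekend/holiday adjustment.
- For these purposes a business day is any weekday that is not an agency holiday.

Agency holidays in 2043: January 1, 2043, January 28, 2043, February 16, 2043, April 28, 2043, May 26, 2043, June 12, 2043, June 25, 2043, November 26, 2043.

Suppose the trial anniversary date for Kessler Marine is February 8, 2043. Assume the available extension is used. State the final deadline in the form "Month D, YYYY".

6 months after February 8, 2043, on the same day of the month, is August 8, 2043.
Because August 8, 2043 is a Saturday, the deadline becomes August 7, 2043 (Friday).
Add the 45 calendar-day extension to August 7, 2043: September 21, 2043.
September 21, 2043 falls on a Monday, which is a business day, so no adjustment is needed.
The final due date is September 21, 2043.

September 21, 2043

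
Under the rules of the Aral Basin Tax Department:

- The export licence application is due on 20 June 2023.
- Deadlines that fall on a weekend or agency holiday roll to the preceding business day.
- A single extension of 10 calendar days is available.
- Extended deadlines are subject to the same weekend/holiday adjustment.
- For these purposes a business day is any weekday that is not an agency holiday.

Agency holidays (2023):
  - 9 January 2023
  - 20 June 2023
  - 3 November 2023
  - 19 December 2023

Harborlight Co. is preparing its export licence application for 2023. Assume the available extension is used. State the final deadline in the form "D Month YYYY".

The stated deadline is 20 June 2023.
Because 20 June 2023 is a listed holiday, the deadline becomes 19 June 2023 (Monday).
The 10-calendar-day extension moves the deadline from 19 June 2023 to 29 June 2023.
29 June 2023 (Thursday) is already a business day.
The final due date is 29 June 2023.

29 June 2023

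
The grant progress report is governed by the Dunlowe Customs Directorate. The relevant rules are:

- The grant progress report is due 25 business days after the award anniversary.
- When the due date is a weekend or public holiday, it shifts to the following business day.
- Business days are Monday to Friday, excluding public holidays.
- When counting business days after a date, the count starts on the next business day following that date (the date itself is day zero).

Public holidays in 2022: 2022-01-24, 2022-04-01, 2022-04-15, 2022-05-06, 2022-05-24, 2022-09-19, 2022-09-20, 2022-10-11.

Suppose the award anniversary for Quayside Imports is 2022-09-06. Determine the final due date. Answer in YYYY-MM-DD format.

Counting 25 business days after 2022-09-06 (skipping weekends and listed holidays) reaches 2022-10-14.
2022-10-14 falls on a Friday, which is a business day, so no adjustment is needed.
Final deadline: 2022-10-14.

2022-10-14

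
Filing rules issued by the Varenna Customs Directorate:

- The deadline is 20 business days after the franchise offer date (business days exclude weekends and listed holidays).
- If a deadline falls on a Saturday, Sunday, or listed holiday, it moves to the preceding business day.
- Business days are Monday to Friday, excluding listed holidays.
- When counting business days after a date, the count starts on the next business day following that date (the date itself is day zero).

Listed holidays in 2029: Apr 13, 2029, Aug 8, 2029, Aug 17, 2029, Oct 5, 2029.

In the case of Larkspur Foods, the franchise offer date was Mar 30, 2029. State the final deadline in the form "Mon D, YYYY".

Apr 30, 2029

20 business days after Mar 30, 2029, excluding weekends and holidays, is Apr 30, 2029.
Apr 30, 2029 falls on a Monday, which is a business day, so no adjustment is needed.
Deadline: Apr 30, 2029.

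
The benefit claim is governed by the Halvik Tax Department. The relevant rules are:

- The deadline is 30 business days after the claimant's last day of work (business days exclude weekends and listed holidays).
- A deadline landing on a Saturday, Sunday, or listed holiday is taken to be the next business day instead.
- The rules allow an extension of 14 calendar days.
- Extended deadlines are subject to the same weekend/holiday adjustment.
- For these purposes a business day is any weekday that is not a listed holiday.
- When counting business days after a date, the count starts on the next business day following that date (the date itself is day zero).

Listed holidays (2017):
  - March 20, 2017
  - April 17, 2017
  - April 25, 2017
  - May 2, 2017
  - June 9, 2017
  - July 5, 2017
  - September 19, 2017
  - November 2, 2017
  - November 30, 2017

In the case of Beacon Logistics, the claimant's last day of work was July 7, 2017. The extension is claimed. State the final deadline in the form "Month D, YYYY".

September 1, 2017

Counting 30 business days after July 7, 2017 (skipping weekends and listed holidays) reaches August 18, 2017.
Since August 18, 2017 is a Friday and not a holiday, the date is unchanged.
The 14-calendar-day extension moves the deadline from August 18, 2017 to September 1, 2017.
September 1, 2017 is a Friday and not a listed holiday, so it stands.
Deadline: September 1, 2017.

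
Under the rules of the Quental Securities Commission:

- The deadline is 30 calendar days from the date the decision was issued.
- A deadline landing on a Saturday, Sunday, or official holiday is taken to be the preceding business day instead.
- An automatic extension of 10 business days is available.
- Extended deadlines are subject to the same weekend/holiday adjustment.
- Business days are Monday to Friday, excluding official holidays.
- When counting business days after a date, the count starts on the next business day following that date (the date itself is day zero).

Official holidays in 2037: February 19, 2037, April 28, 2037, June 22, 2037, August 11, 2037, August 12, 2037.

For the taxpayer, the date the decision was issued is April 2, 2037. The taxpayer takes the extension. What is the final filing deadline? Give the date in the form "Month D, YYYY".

Adding 30 calendar days to April 2, 2037 gives May 2, 2037.
May 2, 2037 falls on a Saturday. Rolling to the preceding business day gives May 1, 2037, a Friday.
Applying the 10-business-day extension: 10 business days after May 1, 2037 is May 15, 2037.
May 15, 2037 falls on a Friday, which is a business day, so no adjustment is needed.
Deadline: May 15, 2037.

May 15, 2037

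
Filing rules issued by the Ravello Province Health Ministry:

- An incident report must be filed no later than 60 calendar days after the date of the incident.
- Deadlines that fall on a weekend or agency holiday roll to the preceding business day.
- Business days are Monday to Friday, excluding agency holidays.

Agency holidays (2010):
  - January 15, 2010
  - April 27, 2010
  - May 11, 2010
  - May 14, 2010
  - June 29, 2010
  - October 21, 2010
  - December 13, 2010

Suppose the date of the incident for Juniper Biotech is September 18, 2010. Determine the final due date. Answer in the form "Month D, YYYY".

Trigger date September 18, 2010 + 60 calendar days = November 17, 2010.
November 17, 2010 is a Wednesday and not a listed holiday, so it stands.
Deadline: November 17, 2010.

November 17, 2010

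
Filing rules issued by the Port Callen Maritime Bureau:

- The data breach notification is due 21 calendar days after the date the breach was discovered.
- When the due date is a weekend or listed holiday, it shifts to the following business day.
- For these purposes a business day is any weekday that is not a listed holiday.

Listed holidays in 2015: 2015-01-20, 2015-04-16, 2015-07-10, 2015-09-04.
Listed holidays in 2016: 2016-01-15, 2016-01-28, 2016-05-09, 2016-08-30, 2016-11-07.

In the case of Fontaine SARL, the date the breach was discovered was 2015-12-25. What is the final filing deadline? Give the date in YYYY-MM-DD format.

2016-01-18

Adding 21 calendar days to 2015-12-25 gives 2016-01-15.
2016-01-15 falls on a listed holiday. Rolling to the next business day gives 2016-01-18, a Monday.
The final due date is 2016-01-18.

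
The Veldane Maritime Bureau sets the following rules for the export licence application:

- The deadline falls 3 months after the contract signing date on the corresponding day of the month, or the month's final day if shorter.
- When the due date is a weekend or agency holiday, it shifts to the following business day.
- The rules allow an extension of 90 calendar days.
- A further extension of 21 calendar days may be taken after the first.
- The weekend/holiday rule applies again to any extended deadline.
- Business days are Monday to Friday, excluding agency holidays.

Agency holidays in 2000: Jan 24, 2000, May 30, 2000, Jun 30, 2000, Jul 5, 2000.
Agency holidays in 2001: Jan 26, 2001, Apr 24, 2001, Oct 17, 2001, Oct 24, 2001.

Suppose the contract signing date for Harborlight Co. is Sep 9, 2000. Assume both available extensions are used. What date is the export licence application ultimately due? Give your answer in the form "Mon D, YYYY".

Apr 2, 2001

3 months from Sep 9, 2000 is Dec 9, 2000.
Dec 9, 2000 is a Saturday; the next business day is Dec 11, 2000 (Monday).
Add the 90 calendar-day extension to Dec 11, 2000: Mar 11, 2001.
Because Mar 11, 2001 is a Sunday, the deadline becomes Mar 12, 2001 (Monday).
Add the 21 calendar-day extension to Mar 12, 2001: Apr 2, 2001.
Since Apr 2, 2001 is a Monday and not a holiday, the date is unchanged.
Final deadline: Apr 2, 2001.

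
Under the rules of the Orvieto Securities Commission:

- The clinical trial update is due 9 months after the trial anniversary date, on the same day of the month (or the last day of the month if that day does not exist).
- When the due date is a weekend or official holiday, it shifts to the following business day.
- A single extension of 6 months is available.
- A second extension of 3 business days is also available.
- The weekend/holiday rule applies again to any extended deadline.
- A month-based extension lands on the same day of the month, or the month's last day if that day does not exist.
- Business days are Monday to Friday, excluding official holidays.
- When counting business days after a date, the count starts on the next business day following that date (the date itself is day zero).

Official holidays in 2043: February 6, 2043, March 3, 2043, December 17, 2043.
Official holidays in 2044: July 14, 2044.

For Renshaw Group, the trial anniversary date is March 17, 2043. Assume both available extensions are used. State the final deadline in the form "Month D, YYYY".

June 23, 2044

9 months from March 17, 2043 is December 17, 2043.
Because December 17, 2043 is a listed holiday, the deadline becomes December 18, 2043 (Friday).
The 6 months extension carries December 18, 2043 to June 18, 2044.
June 18, 2044 is a Saturday, so it moves to the next business day, June 20, 2044 (Monday).
Applying the 3-business-day extension: 3 business days after June 20, 2044 is June 23, 2044.
June 23, 2044 (Thursday) is already a business day.
The final due date is June 23, 2044.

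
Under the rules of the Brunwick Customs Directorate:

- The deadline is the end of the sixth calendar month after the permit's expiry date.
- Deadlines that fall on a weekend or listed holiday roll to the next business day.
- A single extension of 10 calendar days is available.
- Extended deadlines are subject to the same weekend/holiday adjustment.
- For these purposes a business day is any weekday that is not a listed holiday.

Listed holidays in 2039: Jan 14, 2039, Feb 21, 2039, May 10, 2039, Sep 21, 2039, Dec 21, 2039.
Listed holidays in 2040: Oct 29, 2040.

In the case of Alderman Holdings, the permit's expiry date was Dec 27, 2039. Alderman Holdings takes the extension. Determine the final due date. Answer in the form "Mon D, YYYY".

Jul 12, 2040

6 months after Dec 27, 2039 falls in June 2040; the last day of that month is Jun 30, 2040.
Jun 30, 2040 is a Saturday; the next business day is Jul 2, 2040 (Monday).
Add the 10 calendar-day extension to Jul 2, 2040: Jul 12, 2040.
Jul 12, 2040 is a Thursday and not a listed holiday, so it stands.
Deadline: Jul 12, 2040.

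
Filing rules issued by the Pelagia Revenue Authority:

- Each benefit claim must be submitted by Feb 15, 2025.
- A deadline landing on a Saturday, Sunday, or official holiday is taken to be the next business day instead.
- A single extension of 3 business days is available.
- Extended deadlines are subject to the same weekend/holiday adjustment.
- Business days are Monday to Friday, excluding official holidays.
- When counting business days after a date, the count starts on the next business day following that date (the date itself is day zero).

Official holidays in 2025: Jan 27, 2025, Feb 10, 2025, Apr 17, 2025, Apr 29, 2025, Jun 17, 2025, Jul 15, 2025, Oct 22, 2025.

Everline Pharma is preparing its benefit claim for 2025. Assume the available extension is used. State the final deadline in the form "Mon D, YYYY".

Feb 20, 2025

Start from the fixed due date, Feb 15, 2025.
Feb 15, 2025 is a Saturday, so it moves to the next business day, Feb 17, 2025 (Monday).
Counting 3 further business days from Feb 17, 2025 reaches Feb 20, 2025.
Since Feb 20, 2025 is a Thursday and not a holiday, the date is unchanged.
The final due date is Feb 20, 2025.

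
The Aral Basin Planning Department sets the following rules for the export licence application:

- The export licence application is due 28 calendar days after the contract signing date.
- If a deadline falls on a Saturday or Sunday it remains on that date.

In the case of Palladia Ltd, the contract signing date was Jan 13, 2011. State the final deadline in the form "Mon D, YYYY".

Feb 10, 2011

Adding 28 calendar days to Jan 13, 2011 gives Feb 10, 2011.
Feb 10, 2011 is a Thursday; no weekend or holiday adjustment applies.
Final deadline: Feb 10, 2011.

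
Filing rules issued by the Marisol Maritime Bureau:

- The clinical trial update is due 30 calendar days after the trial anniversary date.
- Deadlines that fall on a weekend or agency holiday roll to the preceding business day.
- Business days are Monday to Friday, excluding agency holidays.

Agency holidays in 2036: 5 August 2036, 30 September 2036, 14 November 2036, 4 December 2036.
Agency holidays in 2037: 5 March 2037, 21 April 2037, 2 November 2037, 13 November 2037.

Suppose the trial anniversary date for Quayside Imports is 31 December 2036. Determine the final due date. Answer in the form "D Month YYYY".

Trigger date 31 December 2036 + 30 calendar days = 30 January 2037.
30 January 2037 (Friday) is already a business day.
So the filing is due 30 January 2037.

30 January 2037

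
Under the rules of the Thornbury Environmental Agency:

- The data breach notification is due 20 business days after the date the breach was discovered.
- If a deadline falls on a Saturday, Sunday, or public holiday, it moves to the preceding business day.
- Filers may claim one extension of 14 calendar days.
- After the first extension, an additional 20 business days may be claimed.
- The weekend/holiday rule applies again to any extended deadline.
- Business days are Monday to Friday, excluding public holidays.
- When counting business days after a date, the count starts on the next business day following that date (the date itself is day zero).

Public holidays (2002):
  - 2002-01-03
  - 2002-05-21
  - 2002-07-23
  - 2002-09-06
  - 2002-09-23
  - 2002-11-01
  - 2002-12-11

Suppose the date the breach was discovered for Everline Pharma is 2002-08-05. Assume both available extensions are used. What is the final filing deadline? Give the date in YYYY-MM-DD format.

Starting the day after 2002-08-05 and counting 20 business days lands on 2002-09-02.
2002-09-02 falls on a Monday, which is a business day, so no adjustment is needed.
With the 14-day extension, 2002-09-02 becomes 2002-09-16.
Since 2002-09-16 is a Monday and not a holiday, the date is unchanged.
Counting 20 further business days from 2002-09-16 reaches 2002-10-15.
2002-10-15 falls on a Tuesday, which is a business day, so no adjustment is needed.
Deadline: 2002-10-15.

2002-10-15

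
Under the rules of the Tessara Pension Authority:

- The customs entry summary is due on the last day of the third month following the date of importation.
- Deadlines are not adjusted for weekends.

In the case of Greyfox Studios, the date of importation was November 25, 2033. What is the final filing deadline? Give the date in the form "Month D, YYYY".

The third month after November 25, 2033 is February 2034, whose last day is February 28, 2034.
February 28, 2034 falls on a Tuesday. The rules make no weekend/holiday allowance, so it remains February 28, 2034.
So the filing is due February 28, 2034.

February 28, 2034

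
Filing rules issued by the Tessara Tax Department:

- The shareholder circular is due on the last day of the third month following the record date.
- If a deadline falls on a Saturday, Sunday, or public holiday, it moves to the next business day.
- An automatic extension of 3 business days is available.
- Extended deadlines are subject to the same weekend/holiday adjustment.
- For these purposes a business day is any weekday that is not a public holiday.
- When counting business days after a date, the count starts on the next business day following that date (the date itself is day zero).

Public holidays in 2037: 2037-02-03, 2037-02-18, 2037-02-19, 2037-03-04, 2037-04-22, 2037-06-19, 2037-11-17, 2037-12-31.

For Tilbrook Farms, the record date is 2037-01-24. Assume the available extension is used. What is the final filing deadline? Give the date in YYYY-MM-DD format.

3 months after 2037-01-24 falls in April 2037; the last day of that month is 2037-04-30.
2037-04-30 is a Thursday and not a listed holiday, so it stands.
Counting 3 further business days from 2037-04-30 reaches 2037-05-05.
Since 2037-05-05 is a Tuesday and not a holiday, the date is unchanged.
The final due date is 2037-05-05.

2037-05-05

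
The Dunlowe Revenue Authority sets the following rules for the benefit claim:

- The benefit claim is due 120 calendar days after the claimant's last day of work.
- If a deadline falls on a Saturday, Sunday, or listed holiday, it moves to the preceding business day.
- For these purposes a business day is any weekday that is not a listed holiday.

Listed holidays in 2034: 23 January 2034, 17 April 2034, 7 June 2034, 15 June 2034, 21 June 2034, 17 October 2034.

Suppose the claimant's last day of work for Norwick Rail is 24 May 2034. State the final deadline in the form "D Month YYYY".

21 September 2034

Adding 120 calendar days to 24 May 2034 gives 21 September 2034.
21 September 2034 (Thursday) is already a business day.
Deadline: 21 September 2034.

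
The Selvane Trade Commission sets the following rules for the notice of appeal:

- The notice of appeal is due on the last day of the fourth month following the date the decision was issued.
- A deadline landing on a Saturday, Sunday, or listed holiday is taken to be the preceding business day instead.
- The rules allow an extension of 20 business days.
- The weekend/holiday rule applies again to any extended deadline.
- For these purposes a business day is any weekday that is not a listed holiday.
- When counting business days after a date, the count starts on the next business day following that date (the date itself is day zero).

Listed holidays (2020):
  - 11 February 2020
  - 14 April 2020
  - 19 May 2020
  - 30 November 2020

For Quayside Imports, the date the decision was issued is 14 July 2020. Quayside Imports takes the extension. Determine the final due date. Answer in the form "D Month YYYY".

4 months after 14 July 2020 falls in November 2020; the last day of that month is 30 November 2020.
Because 30 November 2020 is a listed holiday, the deadline becomes 27 November 2020 (Friday).
Applying the 20-business-day extension: 20 business days after 27 November 2020 is 28 December 2020.
28 December 2020 (Monday) is already a business day.
Final deadline: 28 December 2020.

28 December 2020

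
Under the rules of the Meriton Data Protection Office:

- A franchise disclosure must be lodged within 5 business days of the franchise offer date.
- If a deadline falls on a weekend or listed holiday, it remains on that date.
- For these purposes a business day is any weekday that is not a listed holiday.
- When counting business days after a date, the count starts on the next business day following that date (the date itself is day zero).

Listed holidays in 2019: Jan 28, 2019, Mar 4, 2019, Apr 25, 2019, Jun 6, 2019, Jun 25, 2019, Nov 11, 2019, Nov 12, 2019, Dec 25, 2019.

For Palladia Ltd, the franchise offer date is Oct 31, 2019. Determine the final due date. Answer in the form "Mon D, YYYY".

Starting the day after Oct 31, 2019 and counting 5 business days lands on Nov 7, 2019.
Nov 7, 2019 is a Thursday; no weekend or holiday adjustment applies.
Deadline: Nov 7, 2019.

Nov 7, 2019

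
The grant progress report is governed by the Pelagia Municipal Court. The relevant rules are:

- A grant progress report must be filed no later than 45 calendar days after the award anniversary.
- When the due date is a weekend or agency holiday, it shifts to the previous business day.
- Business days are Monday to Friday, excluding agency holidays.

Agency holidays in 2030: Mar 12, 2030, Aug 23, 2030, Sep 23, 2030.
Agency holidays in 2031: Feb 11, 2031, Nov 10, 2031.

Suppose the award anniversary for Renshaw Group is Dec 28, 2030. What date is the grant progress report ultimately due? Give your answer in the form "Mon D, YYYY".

From Dec 28, 2030, 45 calendar days later is Feb 11, 2031.
Feb 11, 2031 falls on a listed holiday. Rolling to the preceding business day gives Feb 10, 2031, a Monday.
Final deadline: Feb 10, 2031.

Feb 10, 2031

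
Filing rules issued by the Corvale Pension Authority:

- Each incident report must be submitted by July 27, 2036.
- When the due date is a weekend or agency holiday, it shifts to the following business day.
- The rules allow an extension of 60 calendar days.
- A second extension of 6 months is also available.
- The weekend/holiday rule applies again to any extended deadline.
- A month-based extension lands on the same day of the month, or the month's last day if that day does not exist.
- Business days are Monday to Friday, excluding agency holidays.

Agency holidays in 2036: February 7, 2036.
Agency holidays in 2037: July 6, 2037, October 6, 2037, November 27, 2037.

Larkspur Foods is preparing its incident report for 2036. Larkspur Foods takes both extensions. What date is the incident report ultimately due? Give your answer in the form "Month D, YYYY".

March 26, 2037

The stated deadline is July 27, 2036.
July 27, 2036 is a Sunday; the next business day is July 28, 2036 (Monday).
Add the 60 calendar-day extension to July 28, 2036: September 26, 2036.
Since September 26, 2036 is a Friday and not a holiday, the date is unchanged.
Add 6 months to September 26, 2036: March 26, 2037.
Since March 26, 2037 is a Thursday and not a holiday, the date is unchanged.
The final due date is March 26, 2037.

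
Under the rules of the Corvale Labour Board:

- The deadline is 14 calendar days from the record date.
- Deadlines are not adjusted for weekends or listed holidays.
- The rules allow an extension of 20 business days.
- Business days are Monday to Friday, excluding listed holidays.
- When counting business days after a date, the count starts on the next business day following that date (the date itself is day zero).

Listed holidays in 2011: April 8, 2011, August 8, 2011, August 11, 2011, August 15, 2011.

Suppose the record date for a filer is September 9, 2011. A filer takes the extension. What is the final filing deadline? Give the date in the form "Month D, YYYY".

Trigger date September 9, 2011 + 14 calendar days = September 23, 2011.
September 23, 2011 is a Friday; no weekend or holiday adjustment applies.
The 20-business-day extension runs from September 23, 2011 to October 21, 2011.
October 21, 2011 is a Friday; no weekend or holiday adjustment applies.
Deadline: October 21, 2011.

October 21, 2011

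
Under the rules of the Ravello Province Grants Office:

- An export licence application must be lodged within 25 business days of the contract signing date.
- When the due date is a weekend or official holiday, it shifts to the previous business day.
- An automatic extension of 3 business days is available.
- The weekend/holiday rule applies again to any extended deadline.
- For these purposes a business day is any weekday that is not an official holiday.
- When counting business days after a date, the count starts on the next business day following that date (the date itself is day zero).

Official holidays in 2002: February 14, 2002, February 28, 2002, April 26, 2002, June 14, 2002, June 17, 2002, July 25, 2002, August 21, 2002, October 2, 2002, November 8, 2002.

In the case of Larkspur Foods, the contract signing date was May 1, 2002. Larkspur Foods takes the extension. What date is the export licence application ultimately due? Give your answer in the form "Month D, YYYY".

Starting the day after May 1, 2002 and counting 25 business days lands on June 5, 2002.
June 5, 2002 falls on a Wednesday, which is a business day, so no adjustment is needed.
Applying the 3-business-day extension: 3 business days after June 5, 2002 is June 10, 2002.
June 10, 2002 is a Monday and not a listed holiday, so it stands.
The final due date is June 10, 2002.

June 10, 2002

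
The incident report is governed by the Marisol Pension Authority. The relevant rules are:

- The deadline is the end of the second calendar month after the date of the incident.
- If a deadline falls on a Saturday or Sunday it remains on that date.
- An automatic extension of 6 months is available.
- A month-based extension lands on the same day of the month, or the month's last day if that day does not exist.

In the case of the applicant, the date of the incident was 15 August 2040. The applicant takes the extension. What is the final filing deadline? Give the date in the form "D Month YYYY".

The second month after 15 August 2040 is October 2040, whose last day is 31 October 2040.
No adjustment is made for weekends or holidays, so 31 October 2040 stands.
The 6 months extension carries 31 October 2040 to 30 April 2041 (day 31 does not exist in April, so the month's last day is used).
No adjustment is made for weekends or holidays, so 30 April 2041 stands.
Deadline: 30 April 2041.

30 April 2041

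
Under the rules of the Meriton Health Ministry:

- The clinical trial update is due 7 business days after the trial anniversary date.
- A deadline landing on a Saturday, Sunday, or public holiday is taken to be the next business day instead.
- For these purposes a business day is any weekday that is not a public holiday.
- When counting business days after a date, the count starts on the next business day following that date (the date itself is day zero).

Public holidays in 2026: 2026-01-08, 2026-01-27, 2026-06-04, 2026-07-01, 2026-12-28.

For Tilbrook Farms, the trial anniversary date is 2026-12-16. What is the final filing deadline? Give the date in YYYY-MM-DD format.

2026-12-25

Counting 7 business days after 2026-12-16 (skipping weekends and listed holidays) reaches 2026-12-25.
2026-12-25 (Friday) is already a business day.
So the filing is due 2026-12-25.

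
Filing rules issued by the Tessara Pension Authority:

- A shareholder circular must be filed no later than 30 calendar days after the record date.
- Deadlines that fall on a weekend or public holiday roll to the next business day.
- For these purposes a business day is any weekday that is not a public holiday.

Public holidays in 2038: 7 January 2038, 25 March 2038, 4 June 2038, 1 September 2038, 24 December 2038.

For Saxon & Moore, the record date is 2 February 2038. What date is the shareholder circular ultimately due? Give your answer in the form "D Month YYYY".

30 calendar days after 2 February 2038 is 4 March 2038.
Since 4 March 2038 is a Thursday and not a holiday, the date is unchanged.
The final due date is 4 March 2038.

4 March 2038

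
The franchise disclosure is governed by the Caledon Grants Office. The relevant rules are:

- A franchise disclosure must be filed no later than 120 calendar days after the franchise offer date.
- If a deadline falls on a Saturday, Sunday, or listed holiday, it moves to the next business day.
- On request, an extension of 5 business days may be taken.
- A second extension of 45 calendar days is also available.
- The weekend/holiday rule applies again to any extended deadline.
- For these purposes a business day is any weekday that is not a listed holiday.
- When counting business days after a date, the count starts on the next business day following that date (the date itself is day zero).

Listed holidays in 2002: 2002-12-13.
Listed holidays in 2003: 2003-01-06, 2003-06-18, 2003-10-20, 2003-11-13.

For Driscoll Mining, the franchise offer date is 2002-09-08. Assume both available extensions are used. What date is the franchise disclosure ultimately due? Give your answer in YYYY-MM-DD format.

2003-02-28

120 calendar days after 2002-09-08 is 2003-01-06.
2003-01-06 is a listed holiday; the next business day is 2003-01-07 (Tuesday).
The 5-business-day extension runs from 2003-01-07 to 2003-01-14.
2003-01-14 is a Tuesday and not a listed holiday, so it stands.
Add the 45 calendar-day extension to 2003-01-14: 2003-02-28.
Since 2003-02-28 is a Friday and not a holiday, the date is unchanged.
The final due date is 2003-02-28.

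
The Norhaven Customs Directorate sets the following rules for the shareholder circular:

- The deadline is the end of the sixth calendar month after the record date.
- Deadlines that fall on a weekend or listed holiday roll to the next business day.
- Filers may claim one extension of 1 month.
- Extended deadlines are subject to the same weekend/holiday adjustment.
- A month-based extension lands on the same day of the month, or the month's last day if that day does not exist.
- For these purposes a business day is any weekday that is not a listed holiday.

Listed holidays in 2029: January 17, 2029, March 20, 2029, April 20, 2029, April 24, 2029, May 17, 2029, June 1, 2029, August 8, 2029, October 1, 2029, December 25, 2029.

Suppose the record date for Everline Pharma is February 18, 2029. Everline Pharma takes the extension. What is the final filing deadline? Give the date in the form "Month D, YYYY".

6 months after February 18, 2029 is August 2029; that month ends on August 31, 2029.
Since August 31, 2029 is a Friday and not a holiday, the date is unchanged.
Applying the 1 month extension: 1 month after August 31, 2029 is September 30, 2029 (day 31 does not exist in September, so the month's last day is used).
Because September 30, 2029 is a Sunday, the deadline becomes October 2, 2029 (Tuesday).
So the filing is due October 2, 2029.

October 2, 2029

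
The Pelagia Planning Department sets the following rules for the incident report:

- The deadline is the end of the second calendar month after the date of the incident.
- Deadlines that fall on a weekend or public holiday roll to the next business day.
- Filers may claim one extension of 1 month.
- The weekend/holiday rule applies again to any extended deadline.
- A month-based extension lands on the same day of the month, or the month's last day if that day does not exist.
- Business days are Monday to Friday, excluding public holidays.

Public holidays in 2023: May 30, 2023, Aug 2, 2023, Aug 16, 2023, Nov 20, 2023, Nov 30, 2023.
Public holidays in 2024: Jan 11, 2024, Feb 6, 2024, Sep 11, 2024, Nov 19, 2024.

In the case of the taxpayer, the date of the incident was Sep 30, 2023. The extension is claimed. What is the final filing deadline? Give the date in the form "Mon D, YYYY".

The second month after Sep 30, 2023 is November 2023, whose last day is Nov 30, 2023.
Nov 30, 2023 falls on a listed holiday. Rolling to the next business day gives Dec 1, 2023, a Friday.
Applying the 1 month extension: 1 month after Dec 1, 2023 is Jan 1, 2024.
Jan 1, 2024 is a Monday and not a listed holiday, so it stands.
So the filing is due Jan 1, 2024.

Jan 1, 2024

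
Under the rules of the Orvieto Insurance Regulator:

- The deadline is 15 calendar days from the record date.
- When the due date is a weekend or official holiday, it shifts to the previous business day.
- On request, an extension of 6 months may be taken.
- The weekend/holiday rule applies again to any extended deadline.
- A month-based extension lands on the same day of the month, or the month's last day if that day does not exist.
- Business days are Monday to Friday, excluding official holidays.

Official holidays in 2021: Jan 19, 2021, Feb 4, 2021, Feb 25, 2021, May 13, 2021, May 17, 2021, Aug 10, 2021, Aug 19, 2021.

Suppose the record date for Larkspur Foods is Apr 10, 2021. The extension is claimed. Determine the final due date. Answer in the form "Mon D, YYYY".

Trigger date Apr 10, 2021 + 15 calendar days = Apr 25, 2021.
Apr 25, 2021 falls on a Sunday. Rolling to the preceding business day gives Apr 23, 2021, a Friday.
Applying the 6 months extension: 6 months after Apr 23, 2021 is Oct 23, 2021.
Oct 23, 2021 is a Saturday; the preceding business day is Oct 22, 2021 (Friday).
Final deadline: Oct 22, 2021.

Oct 22, 2021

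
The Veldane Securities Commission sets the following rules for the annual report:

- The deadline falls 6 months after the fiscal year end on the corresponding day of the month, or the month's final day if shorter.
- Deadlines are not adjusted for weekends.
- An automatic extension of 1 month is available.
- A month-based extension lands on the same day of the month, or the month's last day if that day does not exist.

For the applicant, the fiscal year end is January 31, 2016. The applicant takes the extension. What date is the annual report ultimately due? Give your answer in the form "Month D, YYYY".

August 31, 2016

6 months from January 31, 2016 is July 31, 2016.
July 31, 2016 is a Sunday; no weekend or holiday adjustment applies.
Applying the 1 month extension: 1 month after July 31, 2016 is August 31, 2016.
No adjustment is made for weekends or holidays, so August 31, 2016 stands.
Deadline: August 31, 2016.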